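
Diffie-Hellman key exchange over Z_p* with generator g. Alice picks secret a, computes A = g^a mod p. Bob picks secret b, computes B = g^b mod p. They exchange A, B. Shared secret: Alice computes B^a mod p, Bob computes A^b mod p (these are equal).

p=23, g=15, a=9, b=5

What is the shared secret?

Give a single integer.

A = 15^9 mod 23  (bits of 9 = 1001)
  bit 0 = 1: r = r^2 * 15 mod 23 = 1^2 * 15 = 1*15 = 15
  bit 1 = 0: r = r^2 mod 23 = 15^2 = 18
  bit 2 = 0: r = r^2 mod 23 = 18^2 = 2
  bit 3 = 1: r = r^2 * 15 mod 23 = 2^2 * 15 = 4*15 = 14
  -> A = 14
B = 15^5 mod 23  (bits of 5 = 101)
  bit 0 = 1: r = r^2 * 15 mod 23 = 1^2 * 15 = 1*15 = 15
  bit 1 = 0: r = r^2 mod 23 = 15^2 = 18
  bit 2 = 1: r = r^2 * 15 mod 23 = 18^2 * 15 = 2*15 = 7
  -> B = 7
s = B^a = 7^9 mod 23  (bits of 9 = 1001)
  bit 0 = 1: r = r^2 * 7 mod 23 = 1^2 * 7 = 1*7 = 7
  bit 1 = 0: r = r^2 mod 23 = 7^2 = 3
  bit 2 = 0: r = r^2 mod 23 = 3^2 = 9
  bit 3 = 1: r = r^2 * 7 mod 23 = 9^2 * 7 = 12*7 = 15
  -> s = B^a = 15

Answer: 15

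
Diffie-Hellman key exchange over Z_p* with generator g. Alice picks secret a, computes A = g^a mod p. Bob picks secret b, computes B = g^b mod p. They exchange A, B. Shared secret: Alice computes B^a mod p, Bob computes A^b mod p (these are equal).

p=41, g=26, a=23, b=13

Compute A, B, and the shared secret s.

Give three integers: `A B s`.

A = 26^23 mod 41  (bits of 23 = 10111)
  bit 0 = 1: r = r^2 * 26 mod 41 = 1^2 * 26 = 1*26 = 26
  bit 1 = 0: r = r^2 mod 41 = 26^2 = 20
  bit 2 = 1: r = r^2 * 26 mod 41 = 20^2 * 26 = 31*26 = 27
  bit 3 = 1: r = r^2 * 26 mod 41 = 27^2 * 26 = 32*26 = 12
  bit 4 = 1: r = r^2 * 26 mod 41 = 12^2 * 26 = 21*26 = 13
  -> A = 13
B = 26^13 mod 41  (bits of 13 = 1101)
  bit 0 = 1: r = r^2 * 26 mod 41 = 1^2 * 26 = 1*26 = 26
  bit 1 = 1: r = r^2 * 26 mod 41 = 26^2 * 26 = 20*26 = 28
  bit 2 = 0: r = r^2 mod 41 = 28^2 = 5
  bit 3 = 1: r = r^2 * 26 mod 41 = 5^2 * 26 = 25*26 = 35
  -> B = 35
s = B^a = 35^23 mod 41  (bits of 23 = 10111)
  bit 0 = 1: r = r^2 * 35 mod 41 = 1^2 * 35 = 1*35 = 35
  bit 1 = 0: r = r^2 mod 41 = 35^2 = 36
  bit 2 = 1: r = r^2 * 35 mod 41 = 36^2 * 35 = 25*35 = 14
  bit 3 = 1: r = r^2 * 35 mod 41 = 14^2 * 35 = 32*35 = 13
  bit 4 = 1: r = r^2 * 35 mod 41 = 13^2 * 35 = 5*35 = 11
  -> s = B^a = 11

Answer: 13 35 11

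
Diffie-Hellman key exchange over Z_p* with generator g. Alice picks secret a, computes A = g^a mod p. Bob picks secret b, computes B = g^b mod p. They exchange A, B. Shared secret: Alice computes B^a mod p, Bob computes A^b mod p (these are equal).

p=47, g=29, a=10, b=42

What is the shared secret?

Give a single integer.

Answer: 16

Derivation:
A = 29^10 mod 47  (bits of 10 = 1010)
  bit 0 = 1: r = r^2 * 29 mod 47 = 1^2 * 29 = 1*29 = 29
  bit 1 = 0: r = r^2 mod 47 = 29^2 = 42
  bit 2 = 1: r = r^2 * 29 mod 47 = 42^2 * 29 = 25*29 = 20
  bit 3 = 0: r = r^2 mod 47 = 20^2 = 24
  -> A = 24
B = 29^42 mod 47  (bits of 42 = 101010)
  bit 0 = 1: r = r^2 * 29 mod 47 = 1^2 * 29 = 1*29 = 29
  bit 1 = 0: r = r^2 mod 47 = 29^2 = 42
  bit 2 = 1: r = r^2 * 29 mod 47 = 42^2 * 29 = 25*29 = 20
  bit 3 = 0: r = r^2 mod 47 = 20^2 = 24
  bit 4 = 1: r = r^2 * 29 mod 47 = 24^2 * 29 = 12*29 = 19
  bit 5 = 0: r = r^2 mod 47 = 19^2 = 32
  -> B = 32
s = B^a = 32^10 mod 47  (bits of 10 = 1010)
  bit 0 = 1: r = r^2 * 32 mod 47 = 1^2 * 32 = 1*32 = 32
  bit 1 = 0: r = r^2 mod 47 = 32^2 = 37
  bit 2 = 1: r = r^2 * 32 mod 47 = 37^2 * 32 = 6*32 = 4
  bit 3 = 0: r = r^2 mod 47 = 4^2 = 16
  -> s = B^a = 16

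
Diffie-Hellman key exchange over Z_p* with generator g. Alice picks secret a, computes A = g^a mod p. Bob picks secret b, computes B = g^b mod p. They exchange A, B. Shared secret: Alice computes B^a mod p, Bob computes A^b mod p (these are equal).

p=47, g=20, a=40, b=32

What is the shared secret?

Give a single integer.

A = 20^40 mod 47  (bits of 40 = 101000)
  bit 0 = 1: r = r^2 * 20 mod 47 = 1^2 * 20 = 1*20 = 20
  bit 1 = 0: r = r^2 mod 47 = 20^2 = 24
  bit 2 = 1: r = r^2 * 20 mod 47 = 24^2 * 20 = 12*20 = 5
  bit 3 = 0: r = r^2 mod 47 = 5^2 = 25
  bit 4 = 0: r = r^2 mod 47 = 25^2 = 14
  bit 5 = 0: r = r^2 mod 47 = 14^2 = 8
  -> A = 8
B = 20^32 mod 47  (bits of 32 = 100000)
  bit 0 = 1: r = r^2 * 20 mod 47 = 1^2 * 20 = 1*20 = 20
  bit 1 = 0: r = r^2 mod 47 = 20^2 = 24
  bit 2 = 0: r = r^2 mod 47 = 24^2 = 12
  bit 3 = 0: r = r^2 mod 47 = 12^2 = 3
  bit 4 = 0: r = r^2 mod 47 = 3^2 = 9
  bit 5 = 0: r = r^2 mod 47 = 9^2 = 34
  -> B = 34
s = B^a = 34^40 mod 47  (bits of 40 = 101000)
  bit 0 = 1: r = r^2 * 34 mod 47 = 1^2 * 34 = 1*34 = 34
  bit 1 = 0: r = r^2 mod 47 = 34^2 = 28
  bit 2 = 1: r = r^2 * 34 mod 47 = 28^2 * 34 = 32*34 = 7
  bit 3 = 0: r = r^2 mod 47 = 7^2 = 2
  bit 4 = 0: r = r^2 mod 47 = 2^2 = 4
  bit 5 = 0: r = r^2 mod 47 = 4^2 = 16
  -> s = B^a = 16

Answer: 16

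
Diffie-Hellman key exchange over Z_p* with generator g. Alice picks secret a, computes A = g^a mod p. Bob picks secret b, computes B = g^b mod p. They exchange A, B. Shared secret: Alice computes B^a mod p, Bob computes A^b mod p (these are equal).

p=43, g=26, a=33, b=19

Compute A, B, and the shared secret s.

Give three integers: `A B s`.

A = 26^33 mod 43  (bits of 33 = 100001)
  bit 0 = 1: r = r^2 * 26 mod 43 = 1^2 * 26 = 1*26 = 26
  bit 1 = 0: r = r^2 mod 43 = 26^2 = 31
  bit 2 = 0: r = r^2 mod 43 = 31^2 = 15
  bit 3 = 0: r = r^2 mod 43 = 15^2 = 10
  bit 4 = 0: r = r^2 mod 43 = 10^2 = 14
  bit 5 = 1: r = r^2 * 26 mod 43 = 14^2 * 26 = 24*26 = 22
  -> A = 22
B = 26^19 mod 43  (bits of 19 = 10011)
  bit 0 = 1: r = r^2 * 26 mod 43 = 1^2 * 26 = 1*26 = 26
  bit 1 = 0: r = r^2 mod 43 = 26^2 = 31
  bit 2 = 0: r = r^2 mod 43 = 31^2 = 15
  bit 3 = 1: r = r^2 * 26 mod 43 = 15^2 * 26 = 10*26 = 2
  bit 4 = 1: r = r^2 * 26 mod 43 = 2^2 * 26 = 4*26 = 18
  -> B = 18
s = B^a = 18^33 mod 43  (bits of 33 = 100001)
  bit 0 = 1: r = r^2 * 18 mod 43 = 1^2 * 18 = 1*18 = 18
  bit 1 = 0: r = r^2 mod 43 = 18^2 = 23
  bit 2 = 0: r = r^2 mod 43 = 23^2 = 13
  bit 3 = 0: r = r^2 mod 43 = 13^2 = 40
  bit 4 = 0: r = r^2 mod 43 = 40^2 = 9
  bit 5 = 1: r = r^2 * 18 mod 43 = 9^2 * 18 = 38*18 = 39
  -> s = B^a = 39

Answer: 22 18 39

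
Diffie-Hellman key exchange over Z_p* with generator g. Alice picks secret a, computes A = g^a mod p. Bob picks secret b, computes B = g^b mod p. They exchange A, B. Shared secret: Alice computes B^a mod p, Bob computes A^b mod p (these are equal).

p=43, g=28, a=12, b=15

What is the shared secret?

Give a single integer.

A = 28^12 mod 43  (bits of 12 = 1100)
  bit 0 = 1: r = r^2 * 28 mod 43 = 1^2 * 28 = 1*28 = 28
  bit 1 = 1: r = r^2 * 28 mod 43 = 28^2 * 28 = 10*28 = 22
  bit 2 = 0: r = r^2 mod 43 = 22^2 = 11
  bit 3 = 0: r = r^2 mod 43 = 11^2 = 35
  -> A = 35
B = 28^15 mod 43  (bits of 15 = 1111)
  bit 0 = 1: r = r^2 * 28 mod 43 = 1^2 * 28 = 1*28 = 28
  bit 1 = 1: r = r^2 * 28 mod 43 = 28^2 * 28 = 10*28 = 22
  bit 2 = 1: r = r^2 * 28 mod 43 = 22^2 * 28 = 11*28 = 7
  bit 3 = 1: r = r^2 * 28 mod 43 = 7^2 * 28 = 6*28 = 39
  -> B = 39
s = B^a = 39^12 mod 43  (bits of 12 = 1100)
  bit 0 = 1: r = r^2 * 39 mod 43 = 1^2 * 39 = 1*39 = 39
  bit 1 = 1: r = r^2 * 39 mod 43 = 39^2 * 39 = 16*39 = 22
  bit 2 = 0: r = r^2 mod 43 = 22^2 = 11
  bit 3 = 0: r = r^2 mod 43 = 11^2 = 35
  -> s = B^a = 35

Answer: 35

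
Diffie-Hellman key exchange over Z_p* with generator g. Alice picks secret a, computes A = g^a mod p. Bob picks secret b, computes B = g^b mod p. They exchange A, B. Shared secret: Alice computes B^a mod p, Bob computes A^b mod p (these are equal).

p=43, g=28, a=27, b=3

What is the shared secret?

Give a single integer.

Answer: 2

Derivation:
A = 28^27 mod 43  (bits of 27 = 11011)
  bit 0 = 1: r = r^2 * 28 mod 43 = 1^2 * 28 = 1*28 = 28
  bit 1 = 1: r = r^2 * 28 mod 43 = 28^2 * 28 = 10*28 = 22
  bit 2 = 0: r = r^2 mod 43 = 22^2 = 11
  bit 3 = 1: r = r^2 * 28 mod 43 = 11^2 * 28 = 35*28 = 34
  bit 4 = 1: r = r^2 * 28 mod 43 = 34^2 * 28 = 38*28 = 32
  -> A = 32
B = 28^3 mod 43  (bits of 3 = 11)
  bit 0 = 1: r = r^2 * 28 mod 43 = 1^2 * 28 = 1*28 = 28
  bit 1 = 1: r = r^2 * 28 mod 43 = 28^2 * 28 = 10*28 = 22
  -> B = 22
s = B^a = 22^27 mod 43  (bits of 27 = 11011)
  bit 0 = 1: r = r^2 * 22 mod 43 = 1^2 * 22 = 1*22 = 22
  bit 1 = 1: r = r^2 * 22 mod 43 = 22^2 * 22 = 11*22 = 27
  bit 2 = 0: r = r^2 mod 43 = 27^2 = 41
  bit 3 = 1: r = r^2 * 22 mod 43 = 41^2 * 22 = 4*22 = 2
  bit 4 = 1: r = r^2 * 22 mod 43 = 2^2 * 22 = 4*22 = 2
  -> s = B^a = 2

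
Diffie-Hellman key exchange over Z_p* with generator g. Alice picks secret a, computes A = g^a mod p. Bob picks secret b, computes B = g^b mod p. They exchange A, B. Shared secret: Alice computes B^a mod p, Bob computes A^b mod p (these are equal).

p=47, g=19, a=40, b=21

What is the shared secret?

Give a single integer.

A = 19^40 mod 47  (bits of 40 = 101000)
  bit 0 = 1: r = r^2 * 19 mod 47 = 1^2 * 19 = 1*19 = 19
  bit 1 = 0: r = r^2 mod 47 = 19^2 = 32
  bit 2 = 1: r = r^2 * 19 mod 47 = 32^2 * 19 = 37*19 = 45
  bit 3 = 0: r = r^2 mod 47 = 45^2 = 4
  bit 4 = 0: r = r^2 mod 47 = 4^2 = 16
  bit 5 = 0: r = r^2 mod 47 = 16^2 = 21
  -> A = 21
B = 19^21 mod 47  (bits of 21 = 10101)
  bit 0 = 1: r = r^2 * 19 mod 47 = 1^2 * 19 = 1*19 = 19
  bit 1 = 0: r = r^2 mod 47 = 19^2 = 32
  bit 2 = 1: r = r^2 * 19 mod 47 = 32^2 * 19 = 37*19 = 45
  bit 3 = 0: r = r^2 mod 47 = 45^2 = 4
  bit 4 = 1: r = r^2 * 19 mod 47 = 4^2 * 19 = 16*19 = 22
  -> B = 22
s = B^a = 22^40 mod 47  (bits of 40 = 101000)
  bit 0 = 1: r = r^2 * 22 mod 47 = 1^2 * 22 = 1*22 = 22
  bit 1 = 0: r = r^2 mod 47 = 22^2 = 14
  bit 2 = 1: r = r^2 * 22 mod 47 = 14^2 * 22 = 8*22 = 35
  bit 3 = 0: r = r^2 mod 47 = 35^2 = 3
  bit 4 = 0: r = r^2 mod 47 = 3^2 = 9
  bit 5 = 0: r = r^2 mod 47 = 9^2 = 34
  -> s = B^a = 34

Answer: 34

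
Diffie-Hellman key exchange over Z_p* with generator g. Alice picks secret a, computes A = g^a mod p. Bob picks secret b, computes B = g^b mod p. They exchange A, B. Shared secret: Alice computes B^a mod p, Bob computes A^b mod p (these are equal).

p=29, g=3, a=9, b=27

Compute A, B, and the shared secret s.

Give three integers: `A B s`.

A = 3^9 mod 29  (bits of 9 = 1001)
  bit 0 = 1: r = r^2 * 3 mod 29 = 1^2 * 3 = 1*3 = 3
  bit 1 = 0: r = r^2 mod 29 = 3^2 = 9
  bit 2 = 0: r = r^2 mod 29 = 9^2 = 23
  bit 3 = 1: r = r^2 * 3 mod 29 = 23^2 * 3 = 7*3 = 21
  -> A = 21
B = 3^27 mod 29  (bits of 27 = 11011)
  bit 0 = 1: r = r^2 * 3 mod 29 = 1^2 * 3 = 1*3 = 3
  bit 1 = 1: r = r^2 * 3 mod 29 = 3^2 * 3 = 9*3 = 27
  bit 2 = 0: r = r^2 mod 29 = 27^2 = 4
  bit 3 = 1: r = r^2 * 3 mod 29 = 4^2 * 3 = 16*3 = 19
  bit 4 = 1: r = r^2 * 3 mod 29 = 19^2 * 3 = 13*3 = 10
  -> B = 10
s = B^a = 10^9 mod 29  (bits of 9 = 1001)
  bit 0 = 1: r = r^2 * 10 mod 29 = 1^2 * 10 = 1*10 = 10
  bit 1 = 0: r = r^2 mod 29 = 10^2 = 13
  bit 2 = 0: r = r^2 mod 29 = 13^2 = 24
  bit 3 = 1: r = r^2 * 10 mod 29 = 24^2 * 10 = 25*10 = 18
  -> s = B^a = 18

Answer: 21 10 18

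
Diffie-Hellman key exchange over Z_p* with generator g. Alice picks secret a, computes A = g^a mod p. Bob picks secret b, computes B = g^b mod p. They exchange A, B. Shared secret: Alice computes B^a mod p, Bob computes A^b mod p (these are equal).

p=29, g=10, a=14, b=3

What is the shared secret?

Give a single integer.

A = 10^14 mod 29  (bits of 14 = 1110)
  bit 0 = 1: r = r^2 * 10 mod 29 = 1^2 * 10 = 1*10 = 10
  bit 1 = 1: r = r^2 * 10 mod 29 = 10^2 * 10 = 13*10 = 14
  bit 2 = 1: r = r^2 * 10 mod 29 = 14^2 * 10 = 22*10 = 17
  bit 3 = 0: r = r^2 mod 29 = 17^2 = 28
  -> A = 28
B = 10^3 mod 29  (bits of 3 = 11)
  bit 0 = 1: r = r^2 * 10 mod 29 = 1^2 * 10 = 1*10 = 10
  bit 1 = 1: r = r^2 * 10 mod 29 = 10^2 * 10 = 13*10 = 14
  -> B = 14
s = B^a = 14^14 mod 29  (bits of 14 = 1110)
  bit 0 = 1: r = r^2 * 14 mod 29 = 1^2 * 14 = 1*14 = 14
  bit 1 = 1: r = r^2 * 14 mod 29 = 14^2 * 14 = 22*14 = 18
  bit 2 = 1: r = r^2 * 14 mod 29 = 18^2 * 14 = 5*14 = 12
  bit 3 = 0: r = r^2 mod 29 = 12^2 = 28
  -> s = B^a = 28

Answer: 28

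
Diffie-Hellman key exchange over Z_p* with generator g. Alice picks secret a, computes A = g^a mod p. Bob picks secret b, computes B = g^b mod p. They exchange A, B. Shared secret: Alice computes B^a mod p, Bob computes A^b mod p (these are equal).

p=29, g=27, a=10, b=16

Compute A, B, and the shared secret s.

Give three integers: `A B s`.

Answer: 9 25 23

Derivation:
A = 27^10 mod 29  (bits of 10 = 1010)
  bit 0 = 1: r = r^2 * 27 mod 29 = 1^2 * 27 = 1*27 = 27
  bit 1 = 0: r = r^2 mod 29 = 27^2 = 4
  bit 2 = 1: r = r^2 * 27 mod 29 = 4^2 * 27 = 16*27 = 26
  bit 3 = 0: r = r^2 mod 29 = 26^2 = 9
  -> A = 9
B = 27^16 mod 29  (bits of 16 = 10000)
  bit 0 = 1: r = r^2 * 27 mod 29 = 1^2 * 27 = 1*27 = 27
  bit 1 = 0: r = r^2 mod 29 = 27^2 = 4
  bit 2 = 0: r = r^2 mod 29 = 4^2 = 16
  bit 3 = 0: r = r^2 mod 29 = 16^2 = 24
  bit 4 = 0: r = r^2 mod 29 = 24^2 = 25
  -> B = 25
s = B^a = 25^10 mod 29  (bits of 10 = 1010)
  bit 0 = 1: r = r^2 * 25 mod 29 = 1^2 * 25 = 1*25 = 25
  bit 1 = 0: r = r^2 mod 29 = 25^2 = 16
  bit 2 = 1: r = r^2 * 25 mod 29 = 16^2 * 25 = 24*25 = 20
  bit 3 = 0: r = r^2 mod 29 = 20^2 = 23
  -> s = B^a = 23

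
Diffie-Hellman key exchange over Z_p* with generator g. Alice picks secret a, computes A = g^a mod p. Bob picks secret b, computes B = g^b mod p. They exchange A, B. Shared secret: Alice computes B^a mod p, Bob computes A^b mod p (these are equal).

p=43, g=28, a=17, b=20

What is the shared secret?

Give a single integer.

Answer: 14

Derivation:
A = 28^17 mod 43  (bits of 17 = 10001)
  bit 0 = 1: r = r^2 * 28 mod 43 = 1^2 * 28 = 1*28 = 28
  bit 1 = 0: r = r^2 mod 43 = 28^2 = 10
  bit 2 = 0: r = r^2 mod 43 = 10^2 = 14
  bit 3 = 0: r = r^2 mod 43 = 14^2 = 24
  bit 4 = 1: r = r^2 * 28 mod 43 = 24^2 * 28 = 17*28 = 3
  -> A = 3
B = 28^20 mod 43  (bits of 20 = 10100)
  bit 0 = 1: r = r^2 * 28 mod 43 = 1^2 * 28 = 1*28 = 28
  bit 1 = 0: r = r^2 mod 43 = 28^2 = 10
  bit 2 = 1: r = r^2 * 28 mod 43 = 10^2 * 28 = 14*28 = 5
  bit 3 = 0: r = r^2 mod 43 = 5^2 = 25
  bit 4 = 0: r = r^2 mod 43 = 25^2 = 23
  -> B = 23
s = B^a = 23^17 mod 43  (bits of 17 = 10001)
  bit 0 = 1: r = r^2 * 23 mod 43 = 1^2 * 23 = 1*23 = 23
  bit 1 = 0: r = r^2 mod 43 = 23^2 = 13
  bit 2 = 0: r = r^2 mod 43 = 13^2 = 40
  bit 3 = 0: r = r^2 mod 43 = 40^2 = 9
  bit 4 = 1: r = r^2 * 23 mod 43 = 9^2 * 23 = 38*23 = 14
  -> s = B^a = 14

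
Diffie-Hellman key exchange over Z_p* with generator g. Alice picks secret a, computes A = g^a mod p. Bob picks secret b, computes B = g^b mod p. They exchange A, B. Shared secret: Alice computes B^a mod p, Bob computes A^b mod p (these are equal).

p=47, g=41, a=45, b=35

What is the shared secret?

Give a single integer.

Answer: 33

Derivation:
A = 41^45 mod 47  (bits of 45 = 101101)
  bit 0 = 1: r = r^2 * 41 mod 47 = 1^2 * 41 = 1*41 = 41
  bit 1 = 0: r = r^2 mod 47 = 41^2 = 36
  bit 2 = 1: r = r^2 * 41 mod 47 = 36^2 * 41 = 27*41 = 26
  bit 3 = 1: r = r^2 * 41 mod 47 = 26^2 * 41 = 18*41 = 33
  bit 4 = 0: r = r^2 mod 47 = 33^2 = 8
  bit 5 = 1: r = r^2 * 41 mod 47 = 8^2 * 41 = 17*41 = 39
  -> A = 39
B = 41^35 mod 47  (bits of 35 = 100011)
  bit 0 = 1: r = r^2 * 41 mod 47 = 1^2 * 41 = 1*41 = 41
  bit 1 = 0: r = r^2 mod 47 = 41^2 = 36
  bit 2 = 0: r = r^2 mod 47 = 36^2 = 27
  bit 3 = 0: r = r^2 mod 47 = 27^2 = 24
  bit 4 = 1: r = r^2 * 41 mod 47 = 24^2 * 41 = 12*41 = 22
  bit 5 = 1: r = r^2 * 41 mod 47 = 22^2 * 41 = 14*41 = 10
  -> B = 10
s = B^a = 10^45 mod 47  (bits of 45 = 101101)
  bit 0 = 1: r = r^2 * 10 mod 47 = 1^2 * 10 = 1*10 = 10
  bit 1 = 0: r = r^2 mod 47 = 10^2 = 6
  bit 2 = 1: r = r^2 * 10 mod 47 = 6^2 * 10 = 36*10 = 31
  bit 3 = 1: r = r^2 * 10 mod 47 = 31^2 * 10 = 21*10 = 22
  bit 4 = 0: r = r^2 mod 47 = 22^2 = 14
  bit 5 = 1: r = r^2 * 10 mod 47 = 14^2 * 10 = 8*10 = 33
  -> s = B^a = 33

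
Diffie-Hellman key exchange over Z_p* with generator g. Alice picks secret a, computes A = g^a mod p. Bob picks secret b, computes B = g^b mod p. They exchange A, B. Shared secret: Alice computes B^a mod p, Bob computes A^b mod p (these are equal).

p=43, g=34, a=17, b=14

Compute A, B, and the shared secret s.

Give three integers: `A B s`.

A = 34^17 mod 43  (bits of 17 = 10001)
  bit 0 = 1: r = r^2 * 34 mod 43 = 1^2 * 34 = 1*34 = 34
  bit 1 = 0: r = r^2 mod 43 = 34^2 = 38
  bit 2 = 0: r = r^2 mod 43 = 38^2 = 25
  bit 3 = 0: r = r^2 mod 43 = 25^2 = 23
  bit 4 = 1: r = r^2 * 34 mod 43 = 23^2 * 34 = 13*34 = 12
  -> A = 12
B = 34^14 mod 43  (bits of 14 = 1110)
  bit 0 = 1: r = r^2 * 34 mod 43 = 1^2 * 34 = 1*34 = 34
  bit 1 = 1: r = r^2 * 34 mod 43 = 34^2 * 34 = 38*34 = 2
  bit 2 = 1: r = r^2 * 34 mod 43 = 2^2 * 34 = 4*34 = 7
  bit 3 = 0: r = r^2 mod 43 = 7^2 = 6
  -> B = 6
s = B^a = 6^17 mod 43  (bits of 17 = 10001)
  bit 0 = 1: r = r^2 * 6 mod 43 = 1^2 * 6 = 1*6 = 6
  bit 1 = 0: r = r^2 mod 43 = 6^2 = 36
  bit 2 = 0: r = r^2 mod 43 = 36^2 = 6
  bit 3 = 0: r = r^2 mod 43 = 6^2 = 36
  bit 4 = 1: r = r^2 * 6 mod 43 = 36^2 * 6 = 6*6 = 36
  -> s = B^a = 36

Answer: 12 6 36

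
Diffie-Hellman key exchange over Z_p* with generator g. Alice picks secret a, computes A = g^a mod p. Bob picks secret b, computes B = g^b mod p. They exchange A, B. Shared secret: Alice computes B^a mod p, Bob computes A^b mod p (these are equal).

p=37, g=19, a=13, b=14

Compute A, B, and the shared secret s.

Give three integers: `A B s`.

Answer: 5 21 28

Derivation:
A = 19^13 mod 37  (bits of 13 = 1101)
  bit 0 = 1: r = r^2 * 19 mod 37 = 1^2 * 19 = 1*19 = 19
  bit 1 = 1: r = r^2 * 19 mod 37 = 19^2 * 19 = 28*19 = 14
  bit 2 = 0: r = r^2 mod 37 = 14^2 = 11
  bit 3 = 1: r = r^2 * 19 mod 37 = 11^2 * 19 = 10*19 = 5
  -> A = 5
B = 19^14 mod 37  (bits of 14 = 1110)
  bit 0 = 1: r = r^2 * 19 mod 37 = 1^2 * 19 = 1*19 = 19
  bit 1 = 1: r = r^2 * 19 mod 37 = 19^2 * 19 = 28*19 = 14
  bit 2 = 1: r = r^2 * 19 mod 37 = 14^2 * 19 = 11*19 = 24
  bit 3 = 0: r = r^2 mod 37 = 24^2 = 21
  -> B = 21
s = B^a = 21^13 mod 37  (bits of 13 = 1101)
  bit 0 = 1: r = r^2 * 21 mod 37 = 1^2 * 21 = 1*21 = 21
  bit 1 = 1: r = r^2 * 21 mod 37 = 21^2 * 21 = 34*21 = 11
  bit 2 = 0: r = r^2 mod 37 = 11^2 = 10
  bit 3 = 1: r = r^2 * 21 mod 37 = 10^2 * 21 = 26*21 = 28
  -> s = B^a = 28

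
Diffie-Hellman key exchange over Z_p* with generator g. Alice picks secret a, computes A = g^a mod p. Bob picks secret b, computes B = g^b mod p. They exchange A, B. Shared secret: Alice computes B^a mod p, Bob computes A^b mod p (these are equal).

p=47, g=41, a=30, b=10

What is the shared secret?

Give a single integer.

A = 41^30 mod 47  (bits of 30 = 11110)
  bit 0 = 1: r = r^2 * 41 mod 47 = 1^2 * 41 = 1*41 = 41
  bit 1 = 1: r = r^2 * 41 mod 47 = 41^2 * 41 = 36*41 = 19
  bit 2 = 1: r = r^2 * 41 mod 47 = 19^2 * 41 = 32*41 = 43
  bit 3 = 1: r = r^2 * 41 mod 47 = 43^2 * 41 = 16*41 = 45
  bit 4 = 0: r = r^2 mod 47 = 45^2 = 4
  -> A = 4
B = 41^10 mod 47  (bits of 10 = 1010)
  bit 0 = 1: r = r^2 * 41 mod 47 = 1^2 * 41 = 1*41 = 41
  bit 1 = 0: r = r^2 mod 47 = 41^2 = 36
  bit 2 = 1: r = r^2 * 41 mod 47 = 36^2 * 41 = 27*41 = 26
  bit 3 = 0: r = r^2 mod 47 = 26^2 = 18
  -> B = 18
s = B^a = 18^30 mod 47  (bits of 30 = 11110)
  bit 0 = 1: r = r^2 * 18 mod 47 = 1^2 * 18 = 1*18 = 18
  bit 1 = 1: r = r^2 * 18 mod 47 = 18^2 * 18 = 42*18 = 4
  bit 2 = 1: r = r^2 * 18 mod 47 = 4^2 * 18 = 16*18 = 6
  bit 3 = 1: r = r^2 * 18 mod 47 = 6^2 * 18 = 36*18 = 37
  bit 4 = 0: r = r^2 mod 47 = 37^2 = 6
  -> s = B^a = 6

Answer: 6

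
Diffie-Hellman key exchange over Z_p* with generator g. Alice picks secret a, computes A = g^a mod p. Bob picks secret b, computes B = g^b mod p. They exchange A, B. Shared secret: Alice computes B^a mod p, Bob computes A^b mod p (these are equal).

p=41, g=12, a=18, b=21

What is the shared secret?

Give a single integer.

Answer: 39

Derivation:
A = 12^18 mod 41  (bits of 18 = 10010)
  bit 0 = 1: r = r^2 * 12 mod 41 = 1^2 * 12 = 1*12 = 12
  bit 1 = 0: r = r^2 mod 41 = 12^2 = 21
  bit 2 = 0: r = r^2 mod 41 = 21^2 = 31
  bit 3 = 1: r = r^2 * 12 mod 41 = 31^2 * 12 = 18*12 = 11
  bit 4 = 0: r = r^2 mod 41 = 11^2 = 39
  -> A = 39
B = 12^21 mod 41  (bits of 21 = 10101)
  bit 0 = 1: r = r^2 * 12 mod 41 = 1^2 * 12 = 1*12 = 12
  bit 1 = 0: r = r^2 mod 41 = 12^2 = 21
  bit 2 = 1: r = r^2 * 12 mod 41 = 21^2 * 12 = 31*12 = 3
  bit 3 = 0: r = r^2 mod 41 = 3^2 = 9
  bit 4 = 1: r = r^2 * 12 mod 41 = 9^2 * 12 = 40*12 = 29
  -> B = 29
s = B^a = 29^18 mod 41  (bits of 18 = 10010)
  bit 0 = 1: r = r^2 * 29 mod 41 = 1^2 * 29 = 1*29 = 29
  bit 1 = 0: r = r^2 mod 41 = 29^2 = 21
  bit 2 = 0: r = r^2 mod 41 = 21^2 = 31
  bit 3 = 1: r = r^2 * 29 mod 41 = 31^2 * 29 = 18*29 = 30
  bit 4 = 0: r = r^2 mod 41 = 30^2 = 39
  -> s = B^a = 39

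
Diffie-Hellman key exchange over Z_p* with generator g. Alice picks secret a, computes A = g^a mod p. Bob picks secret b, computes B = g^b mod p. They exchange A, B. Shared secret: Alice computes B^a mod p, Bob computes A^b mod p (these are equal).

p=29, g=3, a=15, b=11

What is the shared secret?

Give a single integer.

Answer: 14

Derivation:
A = 3^15 mod 29  (bits of 15 = 1111)
  bit 0 = 1: r = r^2 * 3 mod 29 = 1^2 * 3 = 1*3 = 3
  bit 1 = 1: r = r^2 * 3 mod 29 = 3^2 * 3 = 9*3 = 27
  bit 2 = 1: r = r^2 * 3 mod 29 = 27^2 * 3 = 4*3 = 12
  bit 3 = 1: r = r^2 * 3 mod 29 = 12^2 * 3 = 28*3 = 26
  -> A = 26
B = 3^11 mod 29  (bits of 11 = 1011)
  bit 0 = 1: r = r^2 * 3 mod 29 = 1^2 * 3 = 1*3 = 3
  bit 1 = 0: r = r^2 mod 29 = 3^2 = 9
  bit 2 = 1: r = r^2 * 3 mod 29 = 9^2 * 3 = 23*3 = 11
  bit 3 = 1: r = r^2 * 3 mod 29 = 11^2 * 3 = 5*3 = 15
  -> B = 15
s = B^a = 15^15 mod 29  (bits of 15 = 1111)
  bit 0 = 1: r = r^2 * 15 mod 29 = 1^2 * 15 = 1*15 = 15
  bit 1 = 1: r = r^2 * 15 mod 29 = 15^2 * 15 = 22*15 = 11
  bit 2 = 1: r = r^2 * 15 mod 29 = 11^2 * 15 = 5*15 = 17
  bit 3 = 1: r = r^2 * 15 mod 29 = 17^2 * 15 = 28*15 = 14
  -> s = B^a = 14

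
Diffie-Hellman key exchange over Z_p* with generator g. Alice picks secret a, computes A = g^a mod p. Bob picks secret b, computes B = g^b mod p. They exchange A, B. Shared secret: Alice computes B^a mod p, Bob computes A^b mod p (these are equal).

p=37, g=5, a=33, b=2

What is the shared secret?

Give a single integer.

A = 5^33 mod 37  (bits of 33 = 100001)
  bit 0 = 1: r = r^2 * 5 mod 37 = 1^2 * 5 = 1*5 = 5
  bit 1 = 0: r = r^2 mod 37 = 5^2 = 25
  bit 2 = 0: r = r^2 mod 37 = 25^2 = 33
  bit 3 = 0: r = r^2 mod 37 = 33^2 = 16
  bit 4 = 0: r = r^2 mod 37 = 16^2 = 34
  bit 5 = 1: r = r^2 * 5 mod 37 = 34^2 * 5 = 9*5 = 8
  -> A = 8
B = 5^2 mod 37  (bits of 2 = 10)
  bit 0 = 1: r = r^2 * 5 mod 37 = 1^2 * 5 = 1*5 = 5
  bit 1 = 0: r = r^2 mod 37 = 5^2 = 25
  -> B = 25
s = B^a = 25^33 mod 37  (bits of 33 = 100001)
  bit 0 = 1: r = r^2 * 25 mod 37 = 1^2 * 25 = 1*25 = 25
  bit 1 = 0: r = r^2 mod 37 = 25^2 = 33
  bit 2 = 0: r = r^2 mod 37 = 33^2 = 16
  bit 3 = 0: r = r^2 mod 37 = 16^2 = 34
  bit 4 = 0: r = r^2 mod 37 = 34^2 = 9
  bit 5 = 1: r = r^2 * 25 mod 37 = 9^2 * 25 = 7*25 = 27
  -> s = B^a = 27

Answer: 27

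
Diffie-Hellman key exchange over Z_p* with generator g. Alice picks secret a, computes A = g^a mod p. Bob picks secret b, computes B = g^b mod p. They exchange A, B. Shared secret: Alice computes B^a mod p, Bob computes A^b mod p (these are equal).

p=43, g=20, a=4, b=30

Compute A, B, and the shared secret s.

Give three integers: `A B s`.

Answer: 40 35 11

Derivation:
A = 20^4 mod 43  (bits of 4 = 100)
  bit 0 = 1: r = r^2 * 20 mod 43 = 1^2 * 20 = 1*20 = 20
  bit 1 = 0: r = r^2 mod 43 = 20^2 = 13
  bit 2 = 0: r = r^2 mod 43 = 13^2 = 40
  -> A = 40
B = 20^30 mod 43  (bits of 30 = 11110)
  bit 0 = 1: r = r^2 * 20 mod 43 = 1^2 * 20 = 1*20 = 20
  bit 1 = 1: r = r^2 * 20 mod 43 = 20^2 * 20 = 13*20 = 2
  bit 2 = 1: r = r^2 * 20 mod 43 = 2^2 * 20 = 4*20 = 37
  bit 3 = 1: r = r^2 * 20 mod 43 = 37^2 * 20 = 36*20 = 32
  bit 4 = 0: r = r^2 mod 43 = 32^2 = 35
  -> B = 35
s = B^a = 35^4 mod 43  (bits of 4 = 100)
  bit 0 = 1: r = r^2 * 35 mod 43 = 1^2 * 35 = 1*35 = 35
  bit 1 = 0: r = r^2 mod 43 = 35^2 = 21
  bit 2 = 0: r = r^2 mod 43 = 21^2 = 11
  -> s = B^a = 11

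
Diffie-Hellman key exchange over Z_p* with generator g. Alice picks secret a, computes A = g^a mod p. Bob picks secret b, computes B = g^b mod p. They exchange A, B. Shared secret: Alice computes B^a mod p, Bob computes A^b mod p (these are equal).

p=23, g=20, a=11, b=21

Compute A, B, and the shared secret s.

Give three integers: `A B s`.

Answer: 22 15 22

Derivation:
A = 20^11 mod 23  (bits of 11 = 1011)
  bit 0 = 1: r = r^2 * 20 mod 23 = 1^2 * 20 = 1*20 = 20
  bit 1 = 0: r = r^2 mod 23 = 20^2 = 9
  bit 2 = 1: r = r^2 * 20 mod 23 = 9^2 * 20 = 12*20 = 10
  bit 3 = 1: r = r^2 * 20 mod 23 = 10^2 * 20 = 8*20 = 22
  -> A = 22
B = 20^21 mod 23  (bits of 21 = 10101)
  bit 0 = 1: r = r^2 * 20 mod 23 = 1^2 * 20 = 1*20 = 20
  bit 1 = 0: r = r^2 mod 23 = 20^2 = 9
  bit 2 = 1: r = r^2 * 20 mod 23 = 9^2 * 20 = 12*20 = 10
  bit 3 = 0: r = r^2 mod 23 = 10^2 = 8
  bit 4 = 1: r = r^2 * 20 mod 23 = 8^2 * 20 = 18*20 = 15
  -> B = 15
s = B^a = 15^11 mod 23  (bits of 11 = 1011)
  bit 0 = 1: r = r^2 * 15 mod 23 = 1^2 * 15 = 1*15 = 15
  bit 1 = 0: r = r^2 mod 23 = 15^2 = 18
  bit 2 = 1: r = r^2 * 15 mod 23 = 18^2 * 15 = 2*15 = 7
  bit 3 = 1: r = r^2 * 15 mod 23 = 7^2 * 15 = 3*15 = 22
  -> s = B^a = 22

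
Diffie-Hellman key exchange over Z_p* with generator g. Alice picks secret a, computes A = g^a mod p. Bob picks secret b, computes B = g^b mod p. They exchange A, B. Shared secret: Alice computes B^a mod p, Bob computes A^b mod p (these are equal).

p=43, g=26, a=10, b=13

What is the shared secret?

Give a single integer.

A = 26^10 mod 43  (bits of 10 = 1010)
  bit 0 = 1: r = r^2 * 26 mod 43 = 1^2 * 26 = 1*26 = 26
  bit 1 = 0: r = r^2 mod 43 = 26^2 = 31
  bit 2 = 1: r = r^2 * 26 mod 43 = 31^2 * 26 = 15*26 = 3
  bit 3 = 0: r = r^2 mod 43 = 3^2 = 9
  -> A = 9
B = 26^13 mod 43  (bits of 13 = 1101)
  bit 0 = 1: r = r^2 * 26 mod 43 = 1^2 * 26 = 1*26 = 26
  bit 1 = 1: r = r^2 * 26 mod 43 = 26^2 * 26 = 31*26 = 32
  bit 2 = 0: r = r^2 mod 43 = 32^2 = 35
  bit 3 = 1: r = r^2 * 26 mod 43 = 35^2 * 26 = 21*26 = 30
  -> B = 30
s = B^a = 30^10 mod 43  (bits of 10 = 1010)
  bit 0 = 1: r = r^2 * 30 mod 43 = 1^2 * 30 = 1*30 = 30
  bit 1 = 0: r = r^2 mod 43 = 30^2 = 40
  bit 2 = 1: r = r^2 * 30 mod 43 = 40^2 * 30 = 9*30 = 12
  bit 3 = 0: r = r^2 mod 43 = 12^2 = 15
  -> s = B^a = 15

Answer: 15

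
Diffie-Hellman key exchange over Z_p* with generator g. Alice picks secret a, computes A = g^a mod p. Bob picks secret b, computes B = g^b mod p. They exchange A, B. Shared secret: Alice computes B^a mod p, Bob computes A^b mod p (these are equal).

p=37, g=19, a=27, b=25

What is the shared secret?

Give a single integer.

A = 19^27 mod 37  (bits of 27 = 11011)
  bit 0 = 1: r = r^2 * 19 mod 37 = 1^2 * 19 = 1*19 = 19
  bit 1 = 1: r = r^2 * 19 mod 37 = 19^2 * 19 = 28*19 = 14
  bit 2 = 0: r = r^2 mod 37 = 14^2 = 11
  bit 3 = 1: r = r^2 * 19 mod 37 = 11^2 * 19 = 10*19 = 5
  bit 4 = 1: r = r^2 * 19 mod 37 = 5^2 * 19 = 25*19 = 31
  -> A = 31
B = 19^25 mod 37  (bits of 25 = 11001)
  bit 0 = 1: r = r^2 * 19 mod 37 = 1^2 * 19 = 1*19 = 19
  bit 1 = 1: r = r^2 * 19 mod 37 = 19^2 * 19 = 28*19 = 14
  bit 2 = 0: r = r^2 mod 37 = 14^2 = 11
  bit 3 = 0: r = r^2 mod 37 = 11^2 = 10
  bit 4 = 1: r = r^2 * 19 mod 37 = 10^2 * 19 = 26*19 = 13
  -> B = 13
s = B^a = 13^27 mod 37  (bits of 27 = 11011)
  bit 0 = 1: r = r^2 * 13 mod 37 = 1^2 * 13 = 1*13 = 13
  bit 1 = 1: r = r^2 * 13 mod 37 = 13^2 * 13 = 21*13 = 14
  bit 2 = 0: r = r^2 mod 37 = 14^2 = 11
  bit 3 = 1: r = r^2 * 13 mod 37 = 11^2 * 13 = 10*13 = 19
  bit 4 = 1: r = r^2 * 13 mod 37 = 19^2 * 13 = 28*13 = 31
  -> s = B^a = 31

Answer: 31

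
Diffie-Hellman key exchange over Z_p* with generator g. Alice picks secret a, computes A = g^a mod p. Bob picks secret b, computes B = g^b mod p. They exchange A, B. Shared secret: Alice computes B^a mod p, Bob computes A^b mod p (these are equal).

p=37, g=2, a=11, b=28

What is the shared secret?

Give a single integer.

A = 2^11 mod 37  (bits of 11 = 1011)
  bit 0 = 1: r = r^2 * 2 mod 37 = 1^2 * 2 = 1*2 = 2
  bit 1 = 0: r = r^2 mod 37 = 2^2 = 4
  bit 2 = 1: r = r^2 * 2 mod 37 = 4^2 * 2 = 16*2 = 32
  bit 3 = 1: r = r^2 * 2 mod 37 = 32^2 * 2 = 25*2 = 13
  -> A = 13
B = 2^28 mod 37  (bits of 28 = 11100)
  bit 0 = 1: r = r^2 * 2 mod 37 = 1^2 * 2 = 1*2 = 2
  bit 1 = 1: r = r^2 * 2 mod 37 = 2^2 * 2 = 4*2 = 8
  bit 2 = 1: r = r^2 * 2 mod 37 = 8^2 * 2 = 27*2 = 17
  bit 3 = 0: r = r^2 mod 37 = 17^2 = 30
  bit 4 = 0: r = r^2 mod 37 = 30^2 = 12
  -> B = 12
s = B^a = 12^11 mod 37  (bits of 11 = 1011)
  bit 0 = 1: r = r^2 * 12 mod 37 = 1^2 * 12 = 1*12 = 12
  bit 1 = 0: r = r^2 mod 37 = 12^2 = 33
  bit 2 = 1: r = r^2 * 12 mod 37 = 33^2 * 12 = 16*12 = 7
  bit 3 = 1: r = r^2 * 12 mod 37 = 7^2 * 12 = 12*12 = 33
  -> s = B^a = 33

Answer: 33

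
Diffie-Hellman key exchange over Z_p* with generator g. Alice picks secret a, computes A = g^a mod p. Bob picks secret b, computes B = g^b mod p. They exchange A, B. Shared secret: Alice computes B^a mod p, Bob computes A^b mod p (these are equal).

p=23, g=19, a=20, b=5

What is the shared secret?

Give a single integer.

A = 19^20 mod 23  (bits of 20 = 10100)
  bit 0 = 1: r = r^2 * 19 mod 23 = 1^2 * 19 = 1*19 = 19
  bit 1 = 0: r = r^2 mod 23 = 19^2 = 16
  bit 2 = 1: r = r^2 * 19 mod 23 = 16^2 * 19 = 3*19 = 11
  bit 3 = 0: r = r^2 mod 23 = 11^2 = 6
  bit 4 = 0: r = r^2 mod 23 = 6^2 = 13
  -> A = 13
B = 19^5 mod 23  (bits of 5 = 101)
  bit 0 = 1: r = r^2 * 19 mod 23 = 1^2 * 19 = 1*19 = 19
  bit 1 = 0: r = r^2 mod 23 = 19^2 = 16
  bit 2 = 1: r = r^2 * 19 mod 23 = 16^2 * 19 = 3*19 = 11
  -> B = 11
s = B^a = 11^20 mod 23  (bits of 20 = 10100)
  bit 0 = 1: r = r^2 * 11 mod 23 = 1^2 * 11 = 1*11 = 11
  bit 1 = 0: r = r^2 mod 23 = 11^2 = 6
  bit 2 = 1: r = r^2 * 11 mod 23 = 6^2 * 11 = 13*11 = 5
  bit 3 = 0: r = r^2 mod 23 = 5^2 = 2
  bit 4 = 0: r = r^2 mod 23 = 2^2 = 4
  -> s = B^a = 4

Answer: 4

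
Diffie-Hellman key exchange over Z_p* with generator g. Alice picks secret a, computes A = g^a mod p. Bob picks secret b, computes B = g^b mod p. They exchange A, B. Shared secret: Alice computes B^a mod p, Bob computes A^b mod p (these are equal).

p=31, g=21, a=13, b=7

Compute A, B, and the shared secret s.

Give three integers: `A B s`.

Answer: 22 11 21

Derivation:
A = 21^13 mod 31  (bits of 13 = 1101)
  bit 0 = 1: r = r^2 * 21 mod 31 = 1^2 * 21 = 1*21 = 21
  bit 1 = 1: r = r^2 * 21 mod 31 = 21^2 * 21 = 7*21 = 23
  bit 2 = 0: r = r^2 mod 31 = 23^2 = 2
  bit 3 = 1: r = r^2 * 21 mod 31 = 2^2 * 21 = 4*21 = 22
  -> A = 22
B = 21^7 mod 31  (bits of 7 = 111)
  bit 0 = 1: r = r^2 * 21 mod 31 = 1^2 * 21 = 1*21 = 21
  bit 1 = 1: r = r^2 * 21 mod 31 = 21^2 * 21 = 7*21 = 23
  bit 2 = 1: r = r^2 * 21 mod 31 = 23^2 * 21 = 2*21 = 11
  -> B = 11
s = B^a = 11^13 mod 31  (bits of 13 = 1101)
  bit 0 = 1: r = r^2 * 11 mod 31 = 1^2 * 11 = 1*11 = 11
  bit 1 = 1: r = r^2 * 11 mod 31 = 11^2 * 11 = 28*11 = 29
  bit 2 = 0: r = r^2 mod 31 = 29^2 = 4
  bit 3 = 1: r = r^2 * 11 mod 31 = 4^2 * 11 = 16*11 = 21
  -> s = B^a = 21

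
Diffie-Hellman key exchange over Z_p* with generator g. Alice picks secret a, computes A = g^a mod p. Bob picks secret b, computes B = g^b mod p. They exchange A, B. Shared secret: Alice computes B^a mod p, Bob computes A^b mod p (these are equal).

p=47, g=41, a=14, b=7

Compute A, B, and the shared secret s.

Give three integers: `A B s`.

A = 41^14 mod 47  (bits of 14 = 1110)
  bit 0 = 1: r = r^2 * 41 mod 47 = 1^2 * 41 = 1*41 = 41
  bit 1 = 1: r = r^2 * 41 mod 47 = 41^2 * 41 = 36*41 = 19
  bit 2 = 1: r = r^2 * 41 mod 47 = 19^2 * 41 = 32*41 = 43
  bit 3 = 0: r = r^2 mod 47 = 43^2 = 16
  -> A = 16
B = 41^7 mod 47  (bits of 7 = 111)
  bit 0 = 1: r = r^2 * 41 mod 47 = 1^2 * 41 = 1*41 = 41
  bit 1 = 1: r = r^2 * 41 mod 47 = 41^2 * 41 = 36*41 = 19
  bit 2 = 1: r = r^2 * 41 mod 47 = 19^2 * 41 = 32*41 = 43
  -> B = 43
s = B^a = 43^14 mod 47  (bits of 14 = 1110)
  bit 0 = 1: r = r^2 * 43 mod 47 = 1^2 * 43 = 1*43 = 43
  bit 1 = 1: r = r^2 * 43 mod 47 = 43^2 * 43 = 16*43 = 30
  bit 2 = 1: r = r^2 * 43 mod 47 = 30^2 * 43 = 7*43 = 19
  bit 3 = 0: r = r^2 mod 47 = 19^2 = 32
  -> s = B^a = 32

Answer: 16 43 32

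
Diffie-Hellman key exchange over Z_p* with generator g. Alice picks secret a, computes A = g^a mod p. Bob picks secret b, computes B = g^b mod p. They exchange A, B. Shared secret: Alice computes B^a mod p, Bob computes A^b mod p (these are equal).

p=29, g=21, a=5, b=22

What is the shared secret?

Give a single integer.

A = 21^5 mod 29  (bits of 5 = 101)
  bit 0 = 1: r = r^2 * 21 mod 29 = 1^2 * 21 = 1*21 = 21
  bit 1 = 0: r = r^2 mod 29 = 21^2 = 6
  bit 2 = 1: r = r^2 * 21 mod 29 = 6^2 * 21 = 7*21 = 2
  -> A = 2
B = 21^22 mod 29  (bits of 22 = 10110)
  bit 0 = 1: r = r^2 * 21 mod 29 = 1^2 * 21 = 1*21 = 21
  bit 1 = 0: r = r^2 mod 29 = 21^2 = 6
  bit 2 = 1: r = r^2 * 21 mod 29 = 6^2 * 21 = 7*21 = 2
  bit 3 = 1: r = r^2 * 21 mod 29 = 2^2 * 21 = 4*21 = 26
  bit 4 = 0: r = r^2 mod 29 = 26^2 = 9
  -> B = 9
s = B^a = 9^5 mod 29  (bits of 5 = 101)
  bit 0 = 1: r = r^2 * 9 mod 29 = 1^2 * 9 = 1*9 = 9
  bit 1 = 0: r = r^2 mod 29 = 9^2 = 23
  bit 2 = 1: r = r^2 * 9 mod 29 = 23^2 * 9 = 7*9 = 5
  -> s = B^a = 5

Answer: 5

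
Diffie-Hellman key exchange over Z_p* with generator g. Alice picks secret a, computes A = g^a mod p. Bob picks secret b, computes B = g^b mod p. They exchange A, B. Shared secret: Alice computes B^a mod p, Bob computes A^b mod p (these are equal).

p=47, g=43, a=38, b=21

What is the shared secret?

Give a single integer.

A = 43^38 mod 47  (bits of 38 = 100110)
  bit 0 = 1: r = r^2 * 43 mod 47 = 1^2 * 43 = 1*43 = 43
  bit 1 = 0: r = r^2 mod 47 = 43^2 = 16
  bit 2 = 0: r = r^2 mod 47 = 16^2 = 21
  bit 3 = 1: r = r^2 * 43 mod 47 = 21^2 * 43 = 18*43 = 22
  bit 4 = 1: r = r^2 * 43 mod 47 = 22^2 * 43 = 14*43 = 38
  bit 5 = 0: r = r^2 mod 47 = 38^2 = 34
  -> A = 34
B = 43^21 mod 47  (bits of 21 = 10101)
  bit 0 = 1: r = r^2 * 43 mod 47 = 1^2 * 43 = 1*43 = 43
  bit 1 = 0: r = r^2 mod 47 = 43^2 = 16
  bit 2 = 1: r = r^2 * 43 mod 47 = 16^2 * 43 = 21*43 = 10
  bit 3 = 0: r = r^2 mod 47 = 10^2 = 6
  bit 4 = 1: r = r^2 * 43 mod 47 = 6^2 * 43 = 36*43 = 44
  -> B = 44
s = B^a = 44^38 mod 47  (bits of 38 = 100110)
  bit 0 = 1: r = r^2 * 44 mod 47 = 1^2 * 44 = 1*44 = 44
  bit 1 = 0: r = r^2 mod 47 = 44^2 = 9
  bit 2 = 0: r = r^2 mod 47 = 9^2 = 34
  bit 3 = 1: r = r^2 * 44 mod 47 = 34^2 * 44 = 28*44 = 10
  bit 4 = 1: r = r^2 * 44 mod 47 = 10^2 * 44 = 6*44 = 29
  bit 5 = 0: r = r^2 mod 47 = 29^2 = 42
  -> s = B^a = 42

Answer: 42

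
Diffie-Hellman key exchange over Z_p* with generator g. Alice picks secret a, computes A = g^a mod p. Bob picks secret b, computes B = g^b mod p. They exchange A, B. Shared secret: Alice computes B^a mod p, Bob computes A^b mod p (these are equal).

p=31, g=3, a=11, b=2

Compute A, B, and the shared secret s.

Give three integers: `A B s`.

Answer: 13 9 14

Derivation:
A = 3^11 mod 31  (bits of 11 = 1011)
  bit 0 = 1: r = r^2 * 3 mod 31 = 1^2 * 3 = 1*3 = 3
  bit 1 = 0: r = r^2 mod 31 = 3^2 = 9
  bit 2 = 1: r = r^2 * 3 mod 31 = 9^2 * 3 = 19*3 = 26
  bit 3 = 1: r = r^2 * 3 mod 31 = 26^2 * 3 = 25*3 = 13
  -> A = 13
B = 3^2 mod 31  (bits of 2 = 10)
  bit 0 = 1: r = r^2 * 3 mod 31 = 1^2 * 3 = 1*3 = 3
  bit 1 = 0: r = r^2 mod 31 = 3^2 = 9
  -> B = 9
s = B^a = 9^11 mod 31  (bits of 11 = 1011)
  bit 0 = 1: r = r^2 * 9 mod 31 = 1^2 * 9 = 1*9 = 9
  bit 1 = 0: r = r^2 mod 31 = 9^2 = 19
  bit 2 = 1: r = r^2 * 9 mod 31 = 19^2 * 9 = 20*9 = 25
  bit 3 = 1: r = r^2 * 9 mod 31 = 25^2 * 9 = 5*9 = 14
  -> s = B^a = 14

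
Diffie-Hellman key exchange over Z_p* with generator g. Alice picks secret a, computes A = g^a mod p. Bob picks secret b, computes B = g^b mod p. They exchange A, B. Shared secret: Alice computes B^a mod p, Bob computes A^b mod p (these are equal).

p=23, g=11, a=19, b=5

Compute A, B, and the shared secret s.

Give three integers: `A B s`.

Answer: 15 5 7

Derivation:
A = 11^19 mod 23  (bits of 19 = 10011)
  bit 0 = 1: r = r^2 * 11 mod 23 = 1^2 * 11 = 1*11 = 11
  bit 1 = 0: r = r^2 mod 23 = 11^2 = 6
  bit 2 = 0: r = r^2 mod 23 = 6^2 = 13
  bit 3 = 1: r = r^2 * 11 mod 23 = 13^2 * 11 = 8*11 = 19
  bit 4 = 1: r = r^2 * 11 mod 23 = 19^2 * 11 = 16*11 = 15
  -> A = 15
B = 11^5 mod 23  (bits of 5 = 101)
  bit 0 = 1: r = r^2 * 11 mod 23 = 1^2 * 11 = 1*11 = 11
  bit 1 = 0: r = r^2 mod 23 = 11^2 = 6
  bit 2 = 1: r = r^2 * 11 mod 23 = 6^2 * 11 = 13*11 = 5
  -> B = 5
s = B^a = 5^19 mod 23  (bits of 19 = 10011)
  bit 0 = 1: r = r^2 * 5 mod 23 = 1^2 * 5 = 1*5 = 5
  bit 1 = 0: r = r^2 mod 23 = 5^2 = 2
  bit 2 = 0: r = r^2 mod 23 = 2^2 = 4
  bit 3 = 1: r = r^2 * 5 mod 23 = 4^2 * 5 = 16*5 = 11
  bit 4 = 1: r = r^2 * 5 mod 23 = 11^2 * 5 = 6*5 = 7
  -> s = B^a = 7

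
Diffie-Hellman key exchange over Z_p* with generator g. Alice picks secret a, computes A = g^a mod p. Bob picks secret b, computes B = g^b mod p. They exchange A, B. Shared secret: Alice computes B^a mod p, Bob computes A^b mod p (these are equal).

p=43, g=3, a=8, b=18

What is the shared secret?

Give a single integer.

Answer: 35

Derivation:
A = 3^8 mod 43  (bits of 8 = 1000)
  bit 0 = 1: r = r^2 * 3 mod 43 = 1^2 * 3 = 1*3 = 3
  bit 1 = 0: r = r^2 mod 43 = 3^2 = 9
  bit 2 = 0: r = r^2 mod 43 = 9^2 = 38
  bit 3 = 0: r = r^2 mod 43 = 38^2 = 25
  -> A = 25
B = 3^18 mod 43  (bits of 18 = 10010)
  bit 0 = 1: r = r^2 * 3 mod 43 = 1^2 * 3 = 1*3 = 3
  bit 1 = 0: r = r^2 mod 43 = 3^2 = 9
  bit 2 = 0: r = r^2 mod 43 = 9^2 = 38
  bit 3 = 1: r = r^2 * 3 mod 43 = 38^2 * 3 = 25*3 = 32
  bit 4 = 0: r = r^2 mod 43 = 32^2 = 35
  -> B = 35
s = B^a = 35^8 mod 43  (bits of 8 = 1000)
  bit 0 = 1: r = r^2 * 35 mod 43 = 1^2 * 35 = 1*35 = 35
  bit 1 = 0: r = r^2 mod 43 = 35^2 = 21
  bit 2 = 0: r = r^2 mod 43 = 21^2 = 11
  bit 3 = 0: r = r^2 mod 43 = 11^2 = 35
  -> s = B^a = 35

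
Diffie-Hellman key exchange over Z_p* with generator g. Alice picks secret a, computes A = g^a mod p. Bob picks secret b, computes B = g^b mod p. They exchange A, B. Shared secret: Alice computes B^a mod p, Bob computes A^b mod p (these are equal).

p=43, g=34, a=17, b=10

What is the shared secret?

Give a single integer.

Answer: 38

Derivation:
A = 34^17 mod 43  (bits of 17 = 10001)
  bit 0 = 1: r = r^2 * 34 mod 43 = 1^2 * 34 = 1*34 = 34
  bit 1 = 0: r = r^2 mod 43 = 34^2 = 38
  bit 2 = 0: r = r^2 mod 43 = 38^2 = 25
  bit 3 = 0: r = r^2 mod 43 = 25^2 = 23
  bit 4 = 1: r = r^2 * 34 mod 43 = 23^2 * 34 = 13*34 = 12
  -> A = 12
B = 34^10 mod 43  (bits of 10 = 1010)
  bit 0 = 1: r = r^2 * 34 mod 43 = 1^2 * 34 = 1*34 = 34
  bit 1 = 0: r = r^2 mod 43 = 34^2 = 38
  bit 2 = 1: r = r^2 * 34 mod 43 = 38^2 * 34 = 25*34 = 33
  bit 3 = 0: r = r^2 mod 43 = 33^2 = 14
  -> B = 14
s = B^a = 14^17 mod 43  (bits of 17 = 10001)
  bit 0 = 1: r = r^2 * 14 mod 43 = 1^2 * 14 = 1*14 = 14
  bit 1 = 0: r = r^2 mod 43 = 14^2 = 24
  bit 2 = 0: r = r^2 mod 43 = 24^2 = 17
  bit 3 = 0: r = r^2 mod 43 = 17^2 = 31
  bit 4 = 1: r = r^2 * 14 mod 43 = 31^2 * 14 = 15*14 = 38
  -> s = B^a = 38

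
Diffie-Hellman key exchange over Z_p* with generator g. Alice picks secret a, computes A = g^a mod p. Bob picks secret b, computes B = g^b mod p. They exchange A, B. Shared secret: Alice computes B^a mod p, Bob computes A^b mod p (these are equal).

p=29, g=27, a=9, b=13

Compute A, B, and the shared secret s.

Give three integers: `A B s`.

Answer: 10 15 26

Derivation:
A = 27^9 mod 29  (bits of 9 = 1001)
  bit 0 = 1: r = r^2 * 27 mod 29 = 1^2 * 27 = 1*27 = 27
  bit 1 = 0: r = r^2 mod 29 = 27^2 = 4
  bit 2 = 0: r = r^2 mod 29 = 4^2 = 16
  bit 3 = 1: r = r^2 * 27 mod 29 = 16^2 * 27 = 24*27 = 10
  -> A = 10
B = 27^13 mod 29  (bits of 13 = 1101)
  bit 0 = 1: r = r^2 * 27 mod 29 = 1^2 * 27 = 1*27 = 27
  bit 1 = 1: r = r^2 * 27 mod 29 = 27^2 * 27 = 4*27 = 21
  bit 2 = 0: r = r^2 mod 29 = 21^2 = 6
  bit 3 = 1: r = r^2 * 27 mod 29 = 6^2 * 27 = 7*27 = 15
  -> B = 15
s = B^a = 15^9 mod 29  (bits of 9 = 1001)
  bit 0 = 1: r = r^2 * 15 mod 29 = 1^2 * 15 = 1*15 = 15
  bit 1 = 0: r = r^2 mod 29 = 15^2 = 22
  bit 2 = 0: r = r^2 mod 29 = 22^2 = 20
  bit 3 = 1: r = r^2 * 15 mod 29 = 20^2 * 15 = 23*15 = 26
  -> s = B^a = 26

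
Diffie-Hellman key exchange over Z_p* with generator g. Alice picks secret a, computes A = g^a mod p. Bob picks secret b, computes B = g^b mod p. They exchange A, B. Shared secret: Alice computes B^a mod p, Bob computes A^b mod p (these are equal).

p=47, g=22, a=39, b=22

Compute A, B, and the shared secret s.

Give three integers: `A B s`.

A = 22^39 mod 47  (bits of 39 = 100111)
  bit 0 = 1: r = r^2 * 22 mod 47 = 1^2 * 22 = 1*22 = 22
  bit 1 = 0: r = r^2 mod 47 = 22^2 = 14
  bit 2 = 0: r = r^2 mod 47 = 14^2 = 8
  bit 3 = 1: r = r^2 * 22 mod 47 = 8^2 * 22 = 17*22 = 45
  bit 4 = 1: r = r^2 * 22 mod 47 = 45^2 * 22 = 4*22 = 41
  bit 5 = 1: r = r^2 * 22 mod 47 = 41^2 * 22 = 36*22 = 40
  -> A = 40
B = 22^22 mod 47  (bits of 22 = 10110)
  bit 0 = 1: r = r^2 * 22 mod 47 = 1^2 * 22 = 1*22 = 22
  bit 1 = 0: r = r^2 mod 47 = 22^2 = 14
  bit 2 = 1: r = r^2 * 22 mod 47 = 14^2 * 22 = 8*22 = 35
  bit 3 = 1: r = r^2 * 22 mod 47 = 35^2 * 22 = 3*22 = 19
  bit 4 = 0: r = r^2 mod 47 = 19^2 = 32
  -> B = 32
s = B^a = 32^39 mod 47  (bits of 39 = 100111)
  bit 0 = 1: r = r^2 * 32 mod 47 = 1^2 * 32 = 1*32 = 32
  bit 1 = 0: r = r^2 mod 47 = 32^2 = 37
  bit 2 = 0: r = r^2 mod 47 = 37^2 = 6
  bit 3 = 1: r = r^2 * 32 mod 47 = 6^2 * 32 = 36*32 = 24
  bit 4 = 1: r = r^2 * 32 mod 47 = 24^2 * 32 = 12*32 = 8
  bit 5 = 1: r = r^2 * 32 mod 47 = 8^2 * 32 = 17*32 = 27
  -> s = B^a = 27

Answer: 40 32 27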